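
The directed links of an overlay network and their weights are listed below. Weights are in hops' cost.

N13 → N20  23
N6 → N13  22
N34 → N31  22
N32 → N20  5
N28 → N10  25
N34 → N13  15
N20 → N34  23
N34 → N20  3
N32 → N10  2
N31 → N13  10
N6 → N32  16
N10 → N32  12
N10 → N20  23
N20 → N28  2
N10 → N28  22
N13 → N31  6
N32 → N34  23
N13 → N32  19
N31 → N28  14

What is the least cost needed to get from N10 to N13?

50 hops' cost

Shortest distances from N10:
N10: 0
N32: 12  (via N10)
N20: 17  (via N32)
N28: 19  (via N20)
N34: 35  (via N32)
N13: 50  (via N34)
Shortest route: N10 → N32 → N34 → N13 = 50 hops' cost.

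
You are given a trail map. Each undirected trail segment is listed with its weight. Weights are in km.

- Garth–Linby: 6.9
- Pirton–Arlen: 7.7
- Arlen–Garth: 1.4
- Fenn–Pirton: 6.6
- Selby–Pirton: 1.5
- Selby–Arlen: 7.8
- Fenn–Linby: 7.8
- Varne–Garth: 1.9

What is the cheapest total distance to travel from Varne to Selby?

11.1 km

Enumerating some paths:
Varne - Garth - Linby - Fenn - Pirton - Selby: 1.9+6.9+7.8+6.6+1.5 = 24.7
Varne - Garth - Arlen - Pirton - Selby: 1.9+1.4+7.7+1.5 = 12.5
Varne - Garth - Arlen - Selby: 1.9+1.4+7.8 = 11.1
Cheapest is Varne - Garth - Arlen - Selby at 11.1 km.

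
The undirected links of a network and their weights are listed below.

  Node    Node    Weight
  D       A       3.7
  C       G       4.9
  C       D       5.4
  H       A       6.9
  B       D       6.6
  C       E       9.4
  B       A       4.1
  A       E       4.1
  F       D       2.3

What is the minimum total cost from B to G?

16.9

Running Dijkstra from B:
B: 0
A: 4.1  (via B)
D: 6.6  (via B)
E: 8.2  (via A)
F: 8.9  (via D)
H: 11  (via A)
C: 12  (via D)
G: 16.9  (via C)
Shortest route: B–D–C–G = 16.9.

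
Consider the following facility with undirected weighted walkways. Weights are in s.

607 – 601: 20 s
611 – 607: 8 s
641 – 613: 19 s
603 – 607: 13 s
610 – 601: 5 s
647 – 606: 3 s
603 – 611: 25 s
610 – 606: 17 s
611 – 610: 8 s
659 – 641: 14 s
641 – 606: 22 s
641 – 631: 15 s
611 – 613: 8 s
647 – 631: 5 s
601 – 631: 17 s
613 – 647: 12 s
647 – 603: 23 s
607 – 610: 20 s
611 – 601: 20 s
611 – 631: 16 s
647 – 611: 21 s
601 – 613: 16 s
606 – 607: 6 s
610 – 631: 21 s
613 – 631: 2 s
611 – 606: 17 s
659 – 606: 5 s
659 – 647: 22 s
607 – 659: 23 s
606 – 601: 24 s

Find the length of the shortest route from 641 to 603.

38 s

Shortest distances from 641:
641: 0
659: 14  (via 641)
631: 15  (via 641)
613: 17  (via 631)
606: 19  (via 659)
647: 20  (via 631)
611: 25  (via 613)
607: 25  (via 606)
601: 32  (via 631)
610: 33  (via 611)
603: 38  (via 607)
Shortest route: 641 → 659 → 606 → 607 → 603 = 38 s.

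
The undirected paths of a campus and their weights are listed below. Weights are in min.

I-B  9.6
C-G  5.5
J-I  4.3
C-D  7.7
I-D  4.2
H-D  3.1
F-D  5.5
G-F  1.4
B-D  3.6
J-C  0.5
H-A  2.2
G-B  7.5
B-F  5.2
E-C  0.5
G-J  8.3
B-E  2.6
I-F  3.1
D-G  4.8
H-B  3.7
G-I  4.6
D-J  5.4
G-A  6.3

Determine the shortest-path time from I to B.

Enumerating some paths:
I → J → C → E → B: 4.3+0.5+0.5+2.6 = 7.9
I → F → B: 3.1+5.2 = 8.3
I → D → B: 4.2+3.6 = 7.8
Cheapest is I → D → B at 7.8 min.

7.8 min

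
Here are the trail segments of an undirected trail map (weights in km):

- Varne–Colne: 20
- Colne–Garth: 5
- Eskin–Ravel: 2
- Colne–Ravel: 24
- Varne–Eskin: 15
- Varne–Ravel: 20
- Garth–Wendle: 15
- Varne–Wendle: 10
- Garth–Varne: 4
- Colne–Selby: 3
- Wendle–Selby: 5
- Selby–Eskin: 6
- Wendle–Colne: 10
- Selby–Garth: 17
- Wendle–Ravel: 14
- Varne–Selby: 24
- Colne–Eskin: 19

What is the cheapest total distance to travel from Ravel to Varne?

Running Dijkstra from Ravel:
Ravel: 0
Eskin: 2  (via Ravel)
Selby: 8  (via Eskin)
Colne: 11  (via Selby)
Wendle: 13  (via Selby)
Garth: 16  (via Colne)
Varne: 17  (via Eskin)
Shortest route: Ravel → Eskin → Varne = 17 km.

17 km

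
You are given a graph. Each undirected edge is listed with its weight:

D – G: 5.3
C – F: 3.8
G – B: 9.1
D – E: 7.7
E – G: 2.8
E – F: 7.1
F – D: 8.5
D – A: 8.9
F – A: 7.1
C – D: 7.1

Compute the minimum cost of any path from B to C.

Compare a few routes:
B - G - E - F - C: 9.1+2.8+7.1+3.8 = 22.8
B - G - D - C: 9.1+5.3+7.1 = 21.5
Cheapest is B - G - D - C at 21.5.

21.5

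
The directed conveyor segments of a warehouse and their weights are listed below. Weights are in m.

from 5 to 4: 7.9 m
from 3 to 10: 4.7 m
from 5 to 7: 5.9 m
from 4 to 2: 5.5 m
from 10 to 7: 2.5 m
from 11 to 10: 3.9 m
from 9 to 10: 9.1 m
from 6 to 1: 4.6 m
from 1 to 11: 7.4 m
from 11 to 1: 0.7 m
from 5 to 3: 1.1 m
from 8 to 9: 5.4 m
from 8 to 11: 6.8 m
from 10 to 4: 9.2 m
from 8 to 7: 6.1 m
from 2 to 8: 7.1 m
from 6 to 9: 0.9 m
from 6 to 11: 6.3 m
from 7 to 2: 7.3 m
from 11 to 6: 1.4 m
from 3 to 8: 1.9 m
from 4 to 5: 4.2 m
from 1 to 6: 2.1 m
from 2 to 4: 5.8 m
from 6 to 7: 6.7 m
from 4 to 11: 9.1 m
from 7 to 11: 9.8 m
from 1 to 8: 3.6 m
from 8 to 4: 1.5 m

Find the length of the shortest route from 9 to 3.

Candidate routes:
9 - 10 - 4 - 5 - 3: 9.1+9.2+4.2+1.1 = 23.6
9 - 10 - 7 - 2 - 4 - 5 - 3: 9.1+2.5+7.3+5.8+4.2+1.1 = 30
Cheapest is 9 - 10 - 4 - 5 - 3 at 23.6 m.

23.6 m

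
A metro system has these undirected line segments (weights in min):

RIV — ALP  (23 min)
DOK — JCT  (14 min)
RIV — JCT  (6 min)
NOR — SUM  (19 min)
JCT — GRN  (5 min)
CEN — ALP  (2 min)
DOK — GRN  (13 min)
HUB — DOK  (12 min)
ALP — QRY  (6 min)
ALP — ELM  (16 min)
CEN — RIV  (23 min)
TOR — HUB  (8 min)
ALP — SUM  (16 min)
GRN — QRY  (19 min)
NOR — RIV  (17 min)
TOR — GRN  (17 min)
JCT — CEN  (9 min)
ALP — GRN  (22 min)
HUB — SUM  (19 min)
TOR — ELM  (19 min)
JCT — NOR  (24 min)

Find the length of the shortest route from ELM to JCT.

Shortest distances from ELM:
ELM: 0
ALP: 16  (via ELM)
CEN: 18  (via ALP)
TOR: 19  (via ELM)
QRY: 22  (via ALP)
HUB: 27  (via TOR)
JCT: 27  (via CEN)
Shortest route: ELM–ALP–CEN–JCT = 27 min.

27 min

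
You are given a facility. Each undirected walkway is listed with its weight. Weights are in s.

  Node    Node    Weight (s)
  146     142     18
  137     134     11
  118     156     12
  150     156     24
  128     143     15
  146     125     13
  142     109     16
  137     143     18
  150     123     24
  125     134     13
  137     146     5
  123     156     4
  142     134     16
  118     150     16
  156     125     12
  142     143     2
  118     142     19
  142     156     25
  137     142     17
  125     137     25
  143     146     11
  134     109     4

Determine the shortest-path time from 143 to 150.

37 s

Shortest distances from 143:
143: 0
142: 2  (via 143)
146: 11  (via 143)
128: 15  (via 143)
137: 16  (via 146)
134: 18  (via 142)
109: 18  (via 142)
118: 21  (via 142)
125: 24  (via 146)
156: 27  (via 142)
123: 31  (via 156)
150: 37  (via 118)
Shortest route: 143 → 142 → 118 → 150 = 37 s.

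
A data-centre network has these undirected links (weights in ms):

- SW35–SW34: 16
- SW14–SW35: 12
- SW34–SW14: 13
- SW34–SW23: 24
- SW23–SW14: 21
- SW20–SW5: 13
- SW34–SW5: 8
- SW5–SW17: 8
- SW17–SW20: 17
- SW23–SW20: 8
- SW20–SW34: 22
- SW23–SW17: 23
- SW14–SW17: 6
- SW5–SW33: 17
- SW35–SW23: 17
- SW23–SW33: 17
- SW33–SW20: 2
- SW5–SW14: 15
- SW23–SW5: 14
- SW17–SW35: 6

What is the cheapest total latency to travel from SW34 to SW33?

23 ms

Running Dijkstra from SW34:
SW34: 0
SW5: 8  (via SW34)
SW14: 13  (via SW34)
SW35: 16  (via SW34)
SW17: 16  (via SW5)
SW20: 21  (via SW5)
SW23: 22  (via SW5)
SW33: 23  (via SW20)
Shortest route: SW34–SW5–SW20–SW33 = 23 ms.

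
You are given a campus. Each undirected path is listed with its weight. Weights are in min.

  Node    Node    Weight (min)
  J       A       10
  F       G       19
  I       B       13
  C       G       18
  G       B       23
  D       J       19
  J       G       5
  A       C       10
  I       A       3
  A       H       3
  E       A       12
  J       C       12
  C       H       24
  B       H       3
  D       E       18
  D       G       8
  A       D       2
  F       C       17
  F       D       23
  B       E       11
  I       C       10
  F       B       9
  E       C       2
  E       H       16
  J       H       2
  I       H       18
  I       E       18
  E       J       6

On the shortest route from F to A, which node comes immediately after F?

B

Candidate routes:
F → B → H → A: 9+3+3 = 15
F → B → H → J → A: 9+3+2+10 = 24
F → D → A: 23+2 = 25
The minimum is 15 min via F → B → H → A.
So from F the first move is to B.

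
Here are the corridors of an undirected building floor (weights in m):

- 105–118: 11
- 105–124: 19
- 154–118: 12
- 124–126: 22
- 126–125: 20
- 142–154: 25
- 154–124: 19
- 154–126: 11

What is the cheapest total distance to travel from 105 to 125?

54 m

Compare a few routes:
105 → 124 → 126 → 125: 19+22+20 = 61
105 → 118 → 154 → 126 → 125: 11+12+11+20 = 54
The minimum is 54 m via 105 → 118 → 154 → 126 → 125.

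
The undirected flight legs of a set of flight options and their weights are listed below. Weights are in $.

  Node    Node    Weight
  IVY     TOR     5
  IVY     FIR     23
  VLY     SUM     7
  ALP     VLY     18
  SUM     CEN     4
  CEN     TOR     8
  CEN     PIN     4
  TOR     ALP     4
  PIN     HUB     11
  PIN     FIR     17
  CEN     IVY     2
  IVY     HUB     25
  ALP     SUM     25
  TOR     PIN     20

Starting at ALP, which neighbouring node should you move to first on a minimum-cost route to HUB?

TOR

Compare a few routes:
ALP - TOR - PIN - HUB: 4+20+11 = 35
ALP - TOR - CEN - PIN - HUB: 4+8+4+11 = 27
ALP - TOR - IVY - CEN - PIN - HUB: 4+5+2+4+11 = 26
ALP - TOR - IVY - HUB: 4+5+25 = 34
The minimum is $26 via ALP - TOR - IVY - CEN - PIN - HUB.
So from ALP the first move is to TOR.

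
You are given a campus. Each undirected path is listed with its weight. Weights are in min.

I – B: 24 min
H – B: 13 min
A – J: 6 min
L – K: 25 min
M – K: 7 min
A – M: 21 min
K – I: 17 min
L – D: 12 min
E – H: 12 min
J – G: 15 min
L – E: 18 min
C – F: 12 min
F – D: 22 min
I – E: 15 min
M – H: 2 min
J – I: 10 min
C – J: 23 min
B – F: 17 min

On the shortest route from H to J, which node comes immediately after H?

Enumerating some paths:
H–M–K–I–J: 2+7+17+10 = 36
H–M–A–J: 2+21+6 = 29
The minimum is 29 min via H–M–A–J.
So from H the first move is to M.

M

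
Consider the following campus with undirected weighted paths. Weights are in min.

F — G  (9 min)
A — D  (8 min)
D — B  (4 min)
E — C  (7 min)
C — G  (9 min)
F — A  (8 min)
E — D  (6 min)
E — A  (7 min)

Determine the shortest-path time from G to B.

Shortest distances from G:
G: 0
C: 9  (via G)
F: 9  (via G)
E: 16  (via C)
A: 17  (via F)
D: 22  (via E)
B: 26  (via D)
Shortest route: G → C → E → D → B = 26 min.

26 min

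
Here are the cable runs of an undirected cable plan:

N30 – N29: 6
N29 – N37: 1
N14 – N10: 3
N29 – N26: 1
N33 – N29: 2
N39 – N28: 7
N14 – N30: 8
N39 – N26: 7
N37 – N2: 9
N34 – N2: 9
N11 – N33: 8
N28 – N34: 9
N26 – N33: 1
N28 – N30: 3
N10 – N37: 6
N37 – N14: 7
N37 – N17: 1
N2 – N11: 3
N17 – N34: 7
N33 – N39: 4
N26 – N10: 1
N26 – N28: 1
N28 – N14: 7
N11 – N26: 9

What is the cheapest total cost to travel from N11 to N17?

Shortest distances from N11:
N11: 0
N2: 3  (via N11)
N33: 8  (via N11)
N26: 9  (via N11)
N28: 10  (via N26)
N29: 10  (via N33)
N10: 10  (via N26)
N37: 11  (via N29)
N34: 12  (via N2)
N39: 12  (via N33)
N17: 12  (via N37)
Shortest route: N11 → N33 → N29 → N37 → N17 = 12.

12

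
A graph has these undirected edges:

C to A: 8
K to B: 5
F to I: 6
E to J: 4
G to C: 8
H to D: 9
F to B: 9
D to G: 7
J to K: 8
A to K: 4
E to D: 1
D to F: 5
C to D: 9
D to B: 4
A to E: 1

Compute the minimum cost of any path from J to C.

13

Shortest distances from J:
J: 0
E: 4  (via J)
A: 5  (via E)
D: 5  (via E)
K: 8  (via J)
B: 9  (via D)
F: 10  (via D)
G: 12  (via D)
C: 13  (via A)
Shortest route: J → E → A → C = 13.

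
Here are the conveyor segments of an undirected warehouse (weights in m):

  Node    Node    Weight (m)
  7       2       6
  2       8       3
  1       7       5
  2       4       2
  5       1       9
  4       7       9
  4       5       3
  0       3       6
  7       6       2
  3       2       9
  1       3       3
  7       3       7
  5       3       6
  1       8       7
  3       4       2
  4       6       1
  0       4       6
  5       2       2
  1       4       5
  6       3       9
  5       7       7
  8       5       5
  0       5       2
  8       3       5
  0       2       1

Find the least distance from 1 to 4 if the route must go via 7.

8 m

Best 1 to 7: 1 → 7 costing 5
Best 7 to 4: 7 → 6 → 4 costing 3
Total via 7: 5 + 3 = 8 m.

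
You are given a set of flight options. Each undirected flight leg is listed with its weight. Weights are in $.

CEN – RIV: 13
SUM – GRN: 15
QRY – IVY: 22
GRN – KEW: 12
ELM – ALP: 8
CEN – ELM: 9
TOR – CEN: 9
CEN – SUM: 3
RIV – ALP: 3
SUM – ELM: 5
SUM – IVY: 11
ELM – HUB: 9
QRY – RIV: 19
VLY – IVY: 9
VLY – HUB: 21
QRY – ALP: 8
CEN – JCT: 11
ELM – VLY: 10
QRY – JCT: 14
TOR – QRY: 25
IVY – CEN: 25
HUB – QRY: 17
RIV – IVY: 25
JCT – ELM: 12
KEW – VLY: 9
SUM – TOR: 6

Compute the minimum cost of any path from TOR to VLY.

Candidate routes:
TOR - SUM - CEN - ELM - VLY: 6+3+9+10 = 28
TOR - CEN - SUM - ELM - VLY: 9+3+5+10 = 27
TOR - SUM - IVY - VLY: 6+11+9 = 26
TOR - SUM - ELM - VLY: 6+5+10 = 21
Cheapest is TOR - SUM - ELM - VLY at $21.

$21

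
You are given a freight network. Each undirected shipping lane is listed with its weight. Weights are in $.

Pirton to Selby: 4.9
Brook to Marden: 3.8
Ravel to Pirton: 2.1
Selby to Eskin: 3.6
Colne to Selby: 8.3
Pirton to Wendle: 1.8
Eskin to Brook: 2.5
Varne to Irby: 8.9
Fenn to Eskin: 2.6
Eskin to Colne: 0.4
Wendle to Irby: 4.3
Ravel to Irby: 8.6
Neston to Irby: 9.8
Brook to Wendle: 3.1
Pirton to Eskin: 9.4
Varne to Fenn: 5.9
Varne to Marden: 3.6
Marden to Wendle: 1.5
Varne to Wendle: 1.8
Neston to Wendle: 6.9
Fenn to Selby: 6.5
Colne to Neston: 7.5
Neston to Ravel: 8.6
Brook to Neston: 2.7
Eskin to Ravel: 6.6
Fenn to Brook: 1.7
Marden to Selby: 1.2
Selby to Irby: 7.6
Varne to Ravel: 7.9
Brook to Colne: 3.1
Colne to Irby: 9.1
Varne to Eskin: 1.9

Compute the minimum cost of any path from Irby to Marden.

Compare a few routes:
Irby–Selby–Marden: 7.6+1.2 = 8.8
Irby–Wendle–Marden: 4.3+1.5 = 5.8
Irby–Wendle–Varne–Marden: 4.3+1.8+3.6 = 9.7
The minimum is $5.8 via Irby–Wendle–Marden.

$5.8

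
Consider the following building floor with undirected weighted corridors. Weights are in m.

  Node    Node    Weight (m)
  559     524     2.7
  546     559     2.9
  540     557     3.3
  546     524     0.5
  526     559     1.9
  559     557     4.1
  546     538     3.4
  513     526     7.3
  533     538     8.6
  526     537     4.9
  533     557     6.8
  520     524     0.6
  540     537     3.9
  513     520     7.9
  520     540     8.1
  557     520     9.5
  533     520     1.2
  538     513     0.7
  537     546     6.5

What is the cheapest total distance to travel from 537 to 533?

Enumerating some paths:
537 → 526 → 559 → 546 → 524 → 520 → 533: 4.9+1.9+2.9+0.5+0.6+1.2 = 12
537 → 546 → 524 → 520 → 533: 6.5+0.5+0.6+1.2 = 8.8
537 → 526 → 559 → 524 → 520 → 533: 4.9+1.9+2.7+0.6+1.2 = 11.3
537 → 540 → 520 → 533: 3.9+8.1+1.2 = 13.2
Cheapest is 537 → 546 → 524 → 520 → 533 at 8.8 m.

8.8 m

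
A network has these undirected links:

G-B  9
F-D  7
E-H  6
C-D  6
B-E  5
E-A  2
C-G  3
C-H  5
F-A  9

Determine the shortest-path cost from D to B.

18

Candidate routes:
D - C - G - B: 6+3+9 = 18
D - C - H - E - B: 6+5+6+5 = 22
D - F - A - E - B: 7+9+2+5 = 23
D - F - A - E - H - C - G - B: 7+9+2+6+5+3+9 = 41
The minimum is 18 via D - C - G - B.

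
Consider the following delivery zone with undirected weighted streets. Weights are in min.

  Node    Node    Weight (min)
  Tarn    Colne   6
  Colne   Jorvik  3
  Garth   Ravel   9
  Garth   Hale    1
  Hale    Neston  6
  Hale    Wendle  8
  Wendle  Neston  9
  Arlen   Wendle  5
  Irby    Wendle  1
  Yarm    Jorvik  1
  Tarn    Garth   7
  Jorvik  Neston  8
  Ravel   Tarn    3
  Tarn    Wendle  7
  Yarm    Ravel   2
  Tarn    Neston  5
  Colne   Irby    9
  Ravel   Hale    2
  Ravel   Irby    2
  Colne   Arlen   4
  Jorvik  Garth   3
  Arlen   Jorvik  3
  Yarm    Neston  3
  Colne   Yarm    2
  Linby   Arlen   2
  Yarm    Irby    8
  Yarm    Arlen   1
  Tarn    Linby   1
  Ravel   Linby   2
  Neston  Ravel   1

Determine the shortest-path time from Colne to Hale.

Settle nodes by increasing distance from Colne:
Colne: 0
Yarm: 2  (via Colne)
Arlen: 3  (via Yarm)
Jorvik: 3  (via Colne)
Ravel: 4  (via Yarm)
Neston: 5  (via Yarm)
Linby: 5  (via Arlen)
Garth: 6  (via Jorvik)
Irby: 6  (via Ravel)
Hale: 6  (via Ravel)
Shortest route: Colne–Yarm–Ravel–Hale = 6 min.

6 min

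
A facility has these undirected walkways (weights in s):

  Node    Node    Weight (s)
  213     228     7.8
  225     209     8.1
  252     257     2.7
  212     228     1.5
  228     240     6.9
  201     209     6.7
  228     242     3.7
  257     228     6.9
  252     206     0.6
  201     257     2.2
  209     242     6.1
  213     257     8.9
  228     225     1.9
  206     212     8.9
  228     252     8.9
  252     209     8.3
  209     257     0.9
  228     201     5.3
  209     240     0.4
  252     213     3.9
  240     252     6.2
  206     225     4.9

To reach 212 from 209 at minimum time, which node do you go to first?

240

Candidate routes:
209 - 240 - 228 - 212: 0.4+6.9+1.5 = 8.8
209 - 257 - 201 - 228 - 212: 0.9+2.2+5.3+1.5 = 9.9
209 - 257 - 228 - 212: 0.9+6.9+1.5 = 9.3
Cheapest is 209 - 240 - 228 - 212 at 8.8 s.
So from 209 the first move is to 240.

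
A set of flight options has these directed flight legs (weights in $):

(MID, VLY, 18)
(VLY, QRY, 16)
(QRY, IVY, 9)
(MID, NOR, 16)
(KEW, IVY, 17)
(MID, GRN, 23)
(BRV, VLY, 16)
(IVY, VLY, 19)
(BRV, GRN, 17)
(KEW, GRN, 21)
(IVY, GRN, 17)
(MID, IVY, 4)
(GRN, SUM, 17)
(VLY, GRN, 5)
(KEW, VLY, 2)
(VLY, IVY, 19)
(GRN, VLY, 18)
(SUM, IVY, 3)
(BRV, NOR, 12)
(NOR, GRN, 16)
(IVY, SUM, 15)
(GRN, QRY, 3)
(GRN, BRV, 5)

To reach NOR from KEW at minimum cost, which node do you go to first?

Enumerating some paths:
KEW - GRN - BRV - NOR: 21+5+12 = 38
KEW - VLY - GRN - BRV - NOR: 2+5+5+12 = 24
Cheapest is KEW - VLY - GRN - BRV - NOR at $24.
So from KEW the first move is to VLY.

VLY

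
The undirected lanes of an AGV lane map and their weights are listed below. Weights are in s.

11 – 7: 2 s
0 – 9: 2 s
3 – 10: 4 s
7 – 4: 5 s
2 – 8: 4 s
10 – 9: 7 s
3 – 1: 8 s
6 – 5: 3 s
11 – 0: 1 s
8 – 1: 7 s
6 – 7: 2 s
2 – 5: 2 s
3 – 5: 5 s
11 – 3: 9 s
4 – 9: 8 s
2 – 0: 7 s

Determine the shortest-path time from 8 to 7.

Shortest distances from 8:
8: 0
2: 4  (via 8)
5: 6  (via 2)
1: 7  (via 8)
6: 9  (via 5)
0: 11  (via 2)
3: 11  (via 5)
7: 11  (via 6)
Shortest route: 8–2–5–6–7 = 11 s.

11 s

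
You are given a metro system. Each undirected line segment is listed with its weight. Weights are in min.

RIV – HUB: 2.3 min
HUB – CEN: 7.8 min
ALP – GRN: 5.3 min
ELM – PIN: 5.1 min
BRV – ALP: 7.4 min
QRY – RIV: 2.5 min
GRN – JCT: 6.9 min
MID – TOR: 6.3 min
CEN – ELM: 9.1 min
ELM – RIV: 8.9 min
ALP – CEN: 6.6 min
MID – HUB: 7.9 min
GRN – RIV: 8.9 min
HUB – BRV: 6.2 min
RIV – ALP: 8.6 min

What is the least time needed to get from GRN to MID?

19.1 min

Running Dijkstra from GRN:
GRN: 0
ALP: 5.3  (via GRN)
JCT: 6.9  (via GRN)
RIV: 8.9  (via GRN)
HUB: 11.2  (via RIV)
QRY: 11.4  (via RIV)
CEN: 11.9  (via ALP)
BRV: 12.7  (via ALP)
ELM: 17.8  (via RIV)
MID: 19.1  (via HUB)
Shortest route: GRN–RIV–HUB–MID = 19.1 min.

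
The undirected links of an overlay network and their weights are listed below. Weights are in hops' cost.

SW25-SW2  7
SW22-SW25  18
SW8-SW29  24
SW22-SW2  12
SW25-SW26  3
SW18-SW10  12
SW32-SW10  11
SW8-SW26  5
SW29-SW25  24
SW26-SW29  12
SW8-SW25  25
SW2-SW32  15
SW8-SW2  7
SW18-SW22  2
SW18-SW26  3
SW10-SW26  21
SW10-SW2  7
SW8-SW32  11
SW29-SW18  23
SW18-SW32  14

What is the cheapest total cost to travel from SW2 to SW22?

12 hops' cost

Compare a few routes:
SW2 - SW25 - SW26 - SW18 - SW22: 7+3+3+2 = 15
SW2 - SW22: 12 = 12
Cheapest is SW2 - SW22 at 12 hops' cost.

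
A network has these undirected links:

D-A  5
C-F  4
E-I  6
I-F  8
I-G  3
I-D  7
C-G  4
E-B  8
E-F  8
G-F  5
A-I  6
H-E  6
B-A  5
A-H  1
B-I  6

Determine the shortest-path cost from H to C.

14

Compare a few routes:
H–A–B–I–G–C: 1+5+6+3+4 = 19
H–E–F–C: 6+8+4 = 18
H–A–I–G–C: 1+6+3+4 = 14
The minimum is 14 via H–A–I–G–C.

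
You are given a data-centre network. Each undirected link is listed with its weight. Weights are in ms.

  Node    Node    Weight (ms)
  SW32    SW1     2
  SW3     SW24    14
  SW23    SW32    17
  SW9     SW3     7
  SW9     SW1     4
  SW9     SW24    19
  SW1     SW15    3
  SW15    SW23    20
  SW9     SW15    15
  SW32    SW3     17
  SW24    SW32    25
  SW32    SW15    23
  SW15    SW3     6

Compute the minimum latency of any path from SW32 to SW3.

Candidate routes:
SW32 - SW1 - SW15 - SW3: 2+3+6 = 11
SW32 - SW1 - SW9 - SW3: 2+4+7 = 13
The minimum is 11 ms via SW32 - SW1 - SW15 - SW3.

11 ms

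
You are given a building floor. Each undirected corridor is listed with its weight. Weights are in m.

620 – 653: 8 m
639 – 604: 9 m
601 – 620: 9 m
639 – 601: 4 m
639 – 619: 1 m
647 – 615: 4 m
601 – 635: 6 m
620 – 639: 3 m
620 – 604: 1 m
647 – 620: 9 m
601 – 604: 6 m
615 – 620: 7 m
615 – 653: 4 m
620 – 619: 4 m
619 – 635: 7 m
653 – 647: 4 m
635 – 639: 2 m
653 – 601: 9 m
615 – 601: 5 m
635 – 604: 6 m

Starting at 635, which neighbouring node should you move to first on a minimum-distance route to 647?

Candidate routes:
635 → 601 → 615 → 647: 6+5+4 = 15
635 → 639 → 620 → 647: 2+3+9 = 14
635 → 639 → 601 → 615 → 647: 2+4+5+4 = 15
Cheapest is 635 → 639 → 620 → 647 at 14 m.
So from 635 the first move is to 639.

639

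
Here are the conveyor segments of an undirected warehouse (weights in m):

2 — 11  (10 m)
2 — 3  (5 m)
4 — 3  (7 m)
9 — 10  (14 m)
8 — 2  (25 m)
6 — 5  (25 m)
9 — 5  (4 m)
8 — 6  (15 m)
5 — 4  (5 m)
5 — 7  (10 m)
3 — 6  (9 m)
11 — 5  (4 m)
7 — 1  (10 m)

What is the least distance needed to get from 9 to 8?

40 m

Enumerating some paths:
9–5–4–3–6–8: 4+5+7+9+15 = 40
9–5–6–8: 4+25+15 = 44
9–5–11–2–8: 4+4+10+25 = 43
Cheapest is 9–5–4–3–6–8 at 40 m.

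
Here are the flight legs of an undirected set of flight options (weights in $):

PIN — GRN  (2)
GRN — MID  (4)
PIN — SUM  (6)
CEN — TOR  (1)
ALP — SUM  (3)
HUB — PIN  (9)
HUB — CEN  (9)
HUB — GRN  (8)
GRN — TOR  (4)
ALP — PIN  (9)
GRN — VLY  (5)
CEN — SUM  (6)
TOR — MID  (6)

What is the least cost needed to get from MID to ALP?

Settle nodes by increasing distance from MID:
MID: 0
GRN: 4  (via MID)
PIN: 6  (via GRN)
TOR: 6  (via MID)
CEN: 7  (via TOR)
VLY: 9  (via GRN)
HUB: 12  (via GRN)
SUM: 12  (via PIN)
ALP: 15  (via PIN)
Shortest route: MID–GRN–PIN–ALP = $15.

$15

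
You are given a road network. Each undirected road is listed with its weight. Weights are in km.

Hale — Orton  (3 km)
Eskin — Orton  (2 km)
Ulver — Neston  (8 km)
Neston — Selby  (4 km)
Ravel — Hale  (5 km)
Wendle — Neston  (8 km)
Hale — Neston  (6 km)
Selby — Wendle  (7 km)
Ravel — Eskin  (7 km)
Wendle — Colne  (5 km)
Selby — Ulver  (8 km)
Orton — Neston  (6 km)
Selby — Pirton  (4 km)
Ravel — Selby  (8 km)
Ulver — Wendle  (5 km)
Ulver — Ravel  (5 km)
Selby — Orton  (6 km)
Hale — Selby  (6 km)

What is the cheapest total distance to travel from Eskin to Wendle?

15 km

Settle nodes by increasing distance from Eskin:
Eskin: 0
Orton: 2  (via Eskin)
Hale: 5  (via Orton)
Ravel: 7  (via Eskin)
Selby: 8  (via Orton)
Neston: 8  (via Orton)
Ulver: 12  (via Ravel)
Pirton: 12  (via Selby)
Wendle: 15  (via Selby)
Shortest route: Eskin–Orton–Selby–Wendle = 15 km.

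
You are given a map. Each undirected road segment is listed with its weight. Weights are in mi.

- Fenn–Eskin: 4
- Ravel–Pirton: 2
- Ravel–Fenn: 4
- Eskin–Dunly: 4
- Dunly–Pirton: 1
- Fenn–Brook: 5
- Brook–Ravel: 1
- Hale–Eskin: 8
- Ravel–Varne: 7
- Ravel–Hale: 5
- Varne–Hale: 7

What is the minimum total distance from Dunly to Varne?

Enumerating some paths:
Dunly → Pirton → Ravel → Varne: 1+2+7 = 10
Dunly → Eskin → Fenn → Ravel → Varne: 4+4+4+7 = 19
Dunly → Pirton → Ravel → Hale → Varne: 1+2+5+7 = 15
Dunly → Eskin → Hale → Varne: 4+8+7 = 19
Cheapest is Dunly → Pirton → Ravel → Varne at 10 mi.

10 mi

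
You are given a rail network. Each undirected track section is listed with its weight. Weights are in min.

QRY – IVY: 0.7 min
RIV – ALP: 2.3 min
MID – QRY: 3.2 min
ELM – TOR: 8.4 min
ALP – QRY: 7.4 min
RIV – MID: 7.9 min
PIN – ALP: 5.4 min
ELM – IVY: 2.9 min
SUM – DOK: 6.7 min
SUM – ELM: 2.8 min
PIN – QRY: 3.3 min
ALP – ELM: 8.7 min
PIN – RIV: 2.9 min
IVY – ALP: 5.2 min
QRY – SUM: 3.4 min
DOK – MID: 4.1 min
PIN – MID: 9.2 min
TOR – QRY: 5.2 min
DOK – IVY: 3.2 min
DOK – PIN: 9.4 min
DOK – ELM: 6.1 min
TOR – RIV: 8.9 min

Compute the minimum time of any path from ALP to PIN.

5.2 min

Compare a few routes:
ALP → RIV → PIN: 2.3+2.9 = 5.2
ALP → IVY → QRY → PIN: 5.2+0.7+3.3 = 9.2
ALP → PIN: 5.4 = 5.4
The minimum is 5.2 min via ALP → RIV → PIN.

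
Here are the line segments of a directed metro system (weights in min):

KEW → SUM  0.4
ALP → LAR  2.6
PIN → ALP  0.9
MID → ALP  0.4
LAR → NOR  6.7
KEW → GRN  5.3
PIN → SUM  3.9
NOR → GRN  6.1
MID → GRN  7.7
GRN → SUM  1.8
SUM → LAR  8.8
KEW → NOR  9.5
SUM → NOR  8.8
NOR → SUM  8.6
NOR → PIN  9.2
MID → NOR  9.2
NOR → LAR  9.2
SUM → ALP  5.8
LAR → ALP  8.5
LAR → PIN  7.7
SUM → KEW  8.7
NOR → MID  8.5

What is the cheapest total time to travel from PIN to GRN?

Settle nodes by increasing distance from PIN:
PIN: 0
ALP: 0.9  (via PIN)
LAR: 3.5  (via ALP)
SUM: 3.9  (via PIN)
NOR: 10.2  (via LAR)
KEW: 12.6  (via SUM)
GRN: 16.3  (via NOR)
Shortest route: PIN → ALP → LAR → NOR → GRN = 16.3 min.

16.3 min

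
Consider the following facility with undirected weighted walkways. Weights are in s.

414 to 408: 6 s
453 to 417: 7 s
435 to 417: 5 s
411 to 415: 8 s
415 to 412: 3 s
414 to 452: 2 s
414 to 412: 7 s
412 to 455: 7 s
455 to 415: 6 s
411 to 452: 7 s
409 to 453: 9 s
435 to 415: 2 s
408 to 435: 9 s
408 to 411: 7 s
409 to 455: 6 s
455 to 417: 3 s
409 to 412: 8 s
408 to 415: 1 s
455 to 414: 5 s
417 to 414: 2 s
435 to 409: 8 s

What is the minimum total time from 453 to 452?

Settle nodes by increasing distance from 453:
453: 0
417: 7  (via 453)
414: 9  (via 417)
409: 9  (via 453)
455: 10  (via 417)
452: 11  (via 414)
Shortest route: 453 → 417 → 414 → 452 = 11 s.

11 s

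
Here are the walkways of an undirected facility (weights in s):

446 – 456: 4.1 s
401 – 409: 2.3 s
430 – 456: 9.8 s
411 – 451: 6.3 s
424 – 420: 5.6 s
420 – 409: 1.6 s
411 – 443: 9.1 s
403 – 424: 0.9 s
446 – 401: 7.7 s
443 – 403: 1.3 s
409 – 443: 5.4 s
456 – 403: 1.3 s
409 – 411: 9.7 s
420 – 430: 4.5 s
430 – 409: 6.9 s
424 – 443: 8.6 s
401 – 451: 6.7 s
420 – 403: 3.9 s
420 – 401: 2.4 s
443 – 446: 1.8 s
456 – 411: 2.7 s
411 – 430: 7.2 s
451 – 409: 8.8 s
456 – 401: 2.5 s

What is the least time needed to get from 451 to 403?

Running Dijkstra from 451:
451: 0
411: 6.3  (via 451)
401: 6.7  (via 451)
409: 8.8  (via 451)
456: 9  (via 411)
420: 9.1  (via 401)
403: 10.3  (via 456)
Shortest route: 451 → 411 → 456 → 403 = 10.3 s.

10.3 s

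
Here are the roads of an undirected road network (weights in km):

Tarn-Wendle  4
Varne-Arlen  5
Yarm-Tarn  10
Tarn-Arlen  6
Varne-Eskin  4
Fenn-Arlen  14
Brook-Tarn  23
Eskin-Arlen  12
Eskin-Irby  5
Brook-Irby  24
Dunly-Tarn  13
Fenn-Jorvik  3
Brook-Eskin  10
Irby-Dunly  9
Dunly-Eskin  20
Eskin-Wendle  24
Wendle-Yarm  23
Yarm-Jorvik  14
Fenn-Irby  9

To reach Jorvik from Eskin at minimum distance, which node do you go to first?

Irby

Compare a few routes:
Eskin → Irby → Fenn → Jorvik: 5+9+3 = 17
Eskin → Arlen → Fenn → Jorvik: 12+14+3 = 29
Eskin → Varne → Arlen → Fenn → Jorvik: 4+5+14+3 = 26
Cheapest is Eskin → Irby → Fenn → Jorvik at 17 km.
So from Eskin the first move is to Irby.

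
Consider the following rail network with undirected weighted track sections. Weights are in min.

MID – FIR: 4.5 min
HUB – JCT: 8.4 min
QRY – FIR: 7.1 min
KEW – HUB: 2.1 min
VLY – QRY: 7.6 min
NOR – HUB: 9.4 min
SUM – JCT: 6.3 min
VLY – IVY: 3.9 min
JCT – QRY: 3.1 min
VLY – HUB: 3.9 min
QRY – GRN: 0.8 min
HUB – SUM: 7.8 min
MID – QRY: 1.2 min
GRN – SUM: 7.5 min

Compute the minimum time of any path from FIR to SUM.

Compare a few routes:
FIR - QRY - JCT - SUM: 7.1+3.1+6.3 = 16.5
FIR - MID - QRY - JCT - SUM: 4.5+1.2+3.1+6.3 = 15.1
FIR - QRY - GRN - SUM: 7.1+0.8+7.5 = 15.4
FIR - MID - QRY - GRN - SUM: 4.5+1.2+0.8+7.5 = 14
Cheapest is FIR - MID - QRY - GRN - SUM at 14 min.

14 min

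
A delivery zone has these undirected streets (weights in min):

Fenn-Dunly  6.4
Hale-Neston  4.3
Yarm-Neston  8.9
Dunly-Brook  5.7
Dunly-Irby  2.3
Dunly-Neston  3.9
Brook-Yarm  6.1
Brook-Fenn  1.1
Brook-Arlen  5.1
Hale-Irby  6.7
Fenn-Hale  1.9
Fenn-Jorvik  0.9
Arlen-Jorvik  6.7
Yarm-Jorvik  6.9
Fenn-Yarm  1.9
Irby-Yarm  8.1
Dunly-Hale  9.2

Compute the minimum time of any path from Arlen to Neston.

Compare a few routes:
Arlen–Brook–Fenn–Hale–Neston: 5.1+1.1+1.9+4.3 = 12.4
Arlen–Jorvik–Fenn–Hale–Neston: 6.7+0.9+1.9+4.3 = 13.8
Arlen–Brook–Dunly–Neston: 5.1+5.7+3.9 = 14.7
Cheapest is Arlen–Brook–Fenn–Hale–Neston at 12.4 min.

12.4 min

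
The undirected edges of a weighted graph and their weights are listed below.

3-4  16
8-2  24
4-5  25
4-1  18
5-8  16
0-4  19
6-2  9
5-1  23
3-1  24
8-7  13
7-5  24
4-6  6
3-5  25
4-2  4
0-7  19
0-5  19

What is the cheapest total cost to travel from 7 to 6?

Settle nodes by increasing distance from 7:
7: 0
8: 13  (via 7)
0: 19  (via 7)
5: 24  (via 7)
2: 37  (via 8)
4: 38  (via 0)
6: 44  (via 4)
Shortest route: 7–0–4–6 = 44.

44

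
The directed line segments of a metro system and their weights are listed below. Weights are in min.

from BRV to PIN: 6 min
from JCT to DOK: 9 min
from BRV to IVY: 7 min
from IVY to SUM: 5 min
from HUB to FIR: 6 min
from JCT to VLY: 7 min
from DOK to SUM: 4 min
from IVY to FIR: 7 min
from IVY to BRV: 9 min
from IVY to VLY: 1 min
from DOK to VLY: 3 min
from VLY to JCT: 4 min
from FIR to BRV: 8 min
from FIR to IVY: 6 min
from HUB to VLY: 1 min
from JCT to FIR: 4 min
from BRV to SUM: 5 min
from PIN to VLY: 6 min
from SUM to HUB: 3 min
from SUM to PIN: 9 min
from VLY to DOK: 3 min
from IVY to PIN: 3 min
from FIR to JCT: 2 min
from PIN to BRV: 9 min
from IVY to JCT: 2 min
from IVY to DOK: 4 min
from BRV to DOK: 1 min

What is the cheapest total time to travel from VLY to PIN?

Enumerating some paths:
VLY → JCT → FIR → BRV → PIN: 4+4+8+6 = 22
VLY → JCT → FIR → IVY → PIN: 4+4+6+3 = 17
VLY → DOK → SUM → PIN: 3+4+9 = 16
VLY → DOK → SUM → HUB → FIR → IVY → PIN: 3+4+3+6+6+3 = 25
Cheapest is VLY → DOK → SUM → PIN at 16 min.

16 min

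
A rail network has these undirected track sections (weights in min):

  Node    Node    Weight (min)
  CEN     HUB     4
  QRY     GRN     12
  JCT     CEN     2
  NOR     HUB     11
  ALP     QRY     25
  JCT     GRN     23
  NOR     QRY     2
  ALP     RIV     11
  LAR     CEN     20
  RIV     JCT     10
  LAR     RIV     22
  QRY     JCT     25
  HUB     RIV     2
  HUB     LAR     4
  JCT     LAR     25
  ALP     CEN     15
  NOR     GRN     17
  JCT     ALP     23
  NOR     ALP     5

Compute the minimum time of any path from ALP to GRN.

Running Dijkstra from ALP:
ALP: 0
NOR: 5  (via ALP)
QRY: 7  (via NOR)
RIV: 11  (via ALP)
HUB: 13  (via RIV)
CEN: 15  (via ALP)
JCT: 17  (via CEN)
LAR: 17  (via HUB)
GRN: 19  (via QRY)
Shortest route: ALP–NOR–QRY–GRN = 19 min.

19 min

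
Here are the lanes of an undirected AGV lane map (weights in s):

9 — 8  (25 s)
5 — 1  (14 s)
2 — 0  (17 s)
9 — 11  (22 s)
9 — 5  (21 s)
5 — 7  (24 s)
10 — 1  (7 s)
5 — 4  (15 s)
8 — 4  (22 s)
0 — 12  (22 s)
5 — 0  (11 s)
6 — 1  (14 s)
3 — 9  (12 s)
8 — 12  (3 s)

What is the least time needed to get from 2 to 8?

42 s

Candidate routes:
2 → 0 → 5 → 4 → 8: 17+11+15+22 = 65
2 → 0 → 5 → 9 → 8: 17+11+21+25 = 74
2 → 0 → 12 → 8: 17+22+3 = 42
Cheapest is 2 → 0 → 12 → 8 at 42 s.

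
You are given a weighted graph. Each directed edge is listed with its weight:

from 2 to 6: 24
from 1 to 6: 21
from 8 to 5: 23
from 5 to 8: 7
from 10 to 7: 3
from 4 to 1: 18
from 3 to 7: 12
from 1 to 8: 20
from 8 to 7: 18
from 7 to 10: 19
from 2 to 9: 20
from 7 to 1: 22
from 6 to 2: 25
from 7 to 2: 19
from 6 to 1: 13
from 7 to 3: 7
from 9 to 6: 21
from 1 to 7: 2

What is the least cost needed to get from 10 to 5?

Enumerating some paths:
10 - 7 - 2 - 6 - 1 - 8 - 5: 3+19+24+13+20+23 = 102
10 - 7 - 1 - 8 - 5: 3+22+20+23 = 68
The minimum is 68 via 10 - 7 - 1 - 8 - 5.

68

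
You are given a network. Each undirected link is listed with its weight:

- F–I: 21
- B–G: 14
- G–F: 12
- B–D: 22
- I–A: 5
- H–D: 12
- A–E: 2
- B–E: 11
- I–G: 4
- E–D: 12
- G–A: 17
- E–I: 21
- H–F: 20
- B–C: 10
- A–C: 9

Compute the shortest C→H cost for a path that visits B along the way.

44

Shortest C→B: C → B = 10
Shortest B→H: B → D → H = 34
Total via B: 10 + 34 = 44.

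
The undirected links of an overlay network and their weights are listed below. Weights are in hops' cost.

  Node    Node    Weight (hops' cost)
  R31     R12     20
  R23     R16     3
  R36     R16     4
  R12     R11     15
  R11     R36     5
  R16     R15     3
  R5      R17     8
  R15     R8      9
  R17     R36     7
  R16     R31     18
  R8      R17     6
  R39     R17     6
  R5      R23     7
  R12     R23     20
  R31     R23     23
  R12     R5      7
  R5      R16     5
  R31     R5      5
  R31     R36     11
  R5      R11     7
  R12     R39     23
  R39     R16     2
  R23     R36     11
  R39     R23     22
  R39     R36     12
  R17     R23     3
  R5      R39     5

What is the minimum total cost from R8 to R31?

19 hops' cost

Shortest distances from R8:
R8: 0
R17: 6  (via R8)
R15: 9  (via R8)
R23: 9  (via R17)
R16: 12  (via R15)
R39: 12  (via R17)
R36: 13  (via R17)
R5: 14  (via R17)
R11: 18  (via R36)
R31: 19  (via R5)
Shortest route: R8–R17–R5–R31 = 19 hops' cost.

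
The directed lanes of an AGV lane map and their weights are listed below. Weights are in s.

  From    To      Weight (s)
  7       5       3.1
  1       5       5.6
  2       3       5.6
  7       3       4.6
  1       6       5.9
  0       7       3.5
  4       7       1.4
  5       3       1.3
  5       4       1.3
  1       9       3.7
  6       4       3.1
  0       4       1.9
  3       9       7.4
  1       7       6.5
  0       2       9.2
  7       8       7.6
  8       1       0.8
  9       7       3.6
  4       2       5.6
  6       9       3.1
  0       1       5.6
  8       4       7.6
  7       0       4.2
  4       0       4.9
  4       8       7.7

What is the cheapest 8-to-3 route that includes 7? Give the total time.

Shortest 8→7: 8 → 1 → 7 = 7.3
Shortest 7→3: 7 → 5 → 3 = 4.4
Total via 7: 7.3 + 4.4 = 11.7 s.

11.7 s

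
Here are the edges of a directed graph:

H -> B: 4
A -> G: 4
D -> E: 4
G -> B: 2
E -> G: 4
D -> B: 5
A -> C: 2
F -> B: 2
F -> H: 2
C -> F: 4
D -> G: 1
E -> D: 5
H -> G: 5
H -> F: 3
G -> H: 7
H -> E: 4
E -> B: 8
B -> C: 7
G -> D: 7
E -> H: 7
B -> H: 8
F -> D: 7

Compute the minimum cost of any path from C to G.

Running Dijkstra from C:
C: 0
F: 4  (via C)
B: 6  (via F)
H: 6  (via F)
E: 10  (via H)
D: 11  (via F)
G: 11  (via H)
Shortest route: C–F–H–G = 11.

11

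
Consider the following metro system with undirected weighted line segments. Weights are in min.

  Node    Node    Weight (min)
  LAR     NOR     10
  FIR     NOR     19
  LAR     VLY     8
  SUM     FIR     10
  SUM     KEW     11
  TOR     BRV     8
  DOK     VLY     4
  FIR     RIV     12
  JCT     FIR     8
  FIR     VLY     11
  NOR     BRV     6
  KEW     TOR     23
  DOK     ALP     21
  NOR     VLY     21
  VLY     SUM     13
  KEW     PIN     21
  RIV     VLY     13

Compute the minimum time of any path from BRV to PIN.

52 min

Shortest distances from BRV:
BRV: 0
NOR: 6  (via BRV)
TOR: 8  (via BRV)
LAR: 16  (via NOR)
VLY: 24  (via LAR)
FIR: 25  (via NOR)
DOK: 28  (via VLY)
KEW: 31  (via TOR)
JCT: 33  (via FIR)
SUM: 35  (via FIR)
RIV: 37  (via VLY)
ALP: 49  (via DOK)
PIN: 52  (via KEW)
Shortest route: BRV → TOR → KEW → PIN = 52 min.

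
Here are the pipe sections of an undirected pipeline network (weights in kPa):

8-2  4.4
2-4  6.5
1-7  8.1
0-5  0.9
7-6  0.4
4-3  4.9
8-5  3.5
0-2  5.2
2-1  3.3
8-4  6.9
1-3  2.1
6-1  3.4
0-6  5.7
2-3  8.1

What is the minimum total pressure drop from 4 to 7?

10.8 kPa

Compare a few routes:
4 → 3 → 1 → 7: 4.9+2.1+8.1 = 15.1
4 → 3 → 1 → 6 → 7: 4.9+2.1+3.4+0.4 = 10.8
4 → 2 → 1 → 6 → 7: 6.5+3.3+3.4+0.4 = 13.6
Cheapest is 4 → 3 → 1 → 6 → 7 at 10.8 kPa.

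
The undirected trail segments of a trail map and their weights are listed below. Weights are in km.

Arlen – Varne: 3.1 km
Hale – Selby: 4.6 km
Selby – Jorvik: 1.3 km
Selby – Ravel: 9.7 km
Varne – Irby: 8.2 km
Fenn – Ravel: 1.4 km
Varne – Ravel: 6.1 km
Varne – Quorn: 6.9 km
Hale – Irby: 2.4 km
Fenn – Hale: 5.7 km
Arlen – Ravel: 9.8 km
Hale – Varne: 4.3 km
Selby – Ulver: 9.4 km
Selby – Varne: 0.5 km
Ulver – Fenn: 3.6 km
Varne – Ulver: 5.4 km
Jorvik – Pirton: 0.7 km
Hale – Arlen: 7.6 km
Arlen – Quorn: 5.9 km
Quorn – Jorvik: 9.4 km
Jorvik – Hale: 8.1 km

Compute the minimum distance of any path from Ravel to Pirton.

Running Dijkstra from Ravel:
Ravel: 0
Fenn: 1.4  (via Ravel)
Ulver: 5  (via Fenn)
Varne: 6.1  (via Ravel)
Selby: 6.6  (via Varne)
Hale: 7.1  (via Fenn)
Jorvik: 7.9  (via Selby)
Pirton: 8.6  (via Jorvik)
Shortest route: Ravel → Varne → Selby → Jorvik → Pirton = 8.6 km.

8.6 km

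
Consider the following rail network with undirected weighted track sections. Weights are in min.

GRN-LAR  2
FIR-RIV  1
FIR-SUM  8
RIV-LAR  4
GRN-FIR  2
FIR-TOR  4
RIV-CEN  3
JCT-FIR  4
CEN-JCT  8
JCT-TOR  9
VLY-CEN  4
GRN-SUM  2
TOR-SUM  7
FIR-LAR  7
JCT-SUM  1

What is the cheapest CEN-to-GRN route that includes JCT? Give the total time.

11 min

Shortest CEN→JCT: CEN–JCT = 8
Best JCT to GRN: JCT–SUM–GRN costing 3
Total via JCT: 8 + 3 = 11 min.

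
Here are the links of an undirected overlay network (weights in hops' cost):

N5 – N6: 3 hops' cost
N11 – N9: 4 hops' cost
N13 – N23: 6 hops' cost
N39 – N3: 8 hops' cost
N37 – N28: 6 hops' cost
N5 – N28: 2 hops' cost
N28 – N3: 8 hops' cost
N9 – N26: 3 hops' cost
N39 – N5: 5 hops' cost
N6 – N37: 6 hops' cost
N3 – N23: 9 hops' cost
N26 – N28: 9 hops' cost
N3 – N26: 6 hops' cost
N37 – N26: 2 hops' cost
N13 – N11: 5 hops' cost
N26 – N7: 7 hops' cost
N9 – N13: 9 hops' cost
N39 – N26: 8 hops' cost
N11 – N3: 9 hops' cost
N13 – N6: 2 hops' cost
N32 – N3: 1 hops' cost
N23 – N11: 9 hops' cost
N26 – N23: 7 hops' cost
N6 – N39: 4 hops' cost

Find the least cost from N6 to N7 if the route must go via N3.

25 hops' cost

Shortest N6→N3: N6 → N39 → N3 = 12
Shortest N3→N7: N3 → N26 → N7 = 13
Total via N3: 12 + 13 = 25 hops' cost.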